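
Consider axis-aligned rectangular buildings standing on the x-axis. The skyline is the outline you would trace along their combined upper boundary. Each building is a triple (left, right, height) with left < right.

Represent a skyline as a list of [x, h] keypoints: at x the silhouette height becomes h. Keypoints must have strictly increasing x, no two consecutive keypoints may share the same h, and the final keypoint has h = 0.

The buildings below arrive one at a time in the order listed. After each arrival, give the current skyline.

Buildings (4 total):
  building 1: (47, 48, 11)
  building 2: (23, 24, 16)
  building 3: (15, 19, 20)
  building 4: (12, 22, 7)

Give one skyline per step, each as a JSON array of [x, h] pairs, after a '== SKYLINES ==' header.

== SKYLINES ==
[[47,11],[48,0]]
[[23,16],[24,0],[47,11],[48,0]]
[[15,20],[19,0],[23,16],[24,0],[47,11],[48,0]]
[[12,7],[15,20],[19,7],[22,0],[23,16],[24,0],[47,11],[48,0]]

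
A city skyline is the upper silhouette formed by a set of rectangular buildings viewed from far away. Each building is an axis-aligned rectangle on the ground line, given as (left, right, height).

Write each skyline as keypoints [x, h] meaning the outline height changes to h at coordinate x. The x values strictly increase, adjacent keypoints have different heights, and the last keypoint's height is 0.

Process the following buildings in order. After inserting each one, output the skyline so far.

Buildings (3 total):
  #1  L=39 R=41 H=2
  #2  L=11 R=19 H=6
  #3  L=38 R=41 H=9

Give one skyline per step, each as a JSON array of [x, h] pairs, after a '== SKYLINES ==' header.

== SKYLINES ==
[[39,2],[41,0]]
[[11,6],[19,0],[39,2],[41,0]]
[[11,6],[19,0],[38,9],[41,0]]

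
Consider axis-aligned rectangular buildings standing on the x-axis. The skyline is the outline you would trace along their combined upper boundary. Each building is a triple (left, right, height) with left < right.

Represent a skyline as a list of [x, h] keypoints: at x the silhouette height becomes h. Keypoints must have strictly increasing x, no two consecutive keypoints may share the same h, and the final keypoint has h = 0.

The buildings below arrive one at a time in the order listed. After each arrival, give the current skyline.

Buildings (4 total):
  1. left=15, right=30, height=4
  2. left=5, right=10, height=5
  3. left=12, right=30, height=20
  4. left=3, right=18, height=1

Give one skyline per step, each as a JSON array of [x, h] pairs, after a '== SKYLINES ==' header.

== SKYLINES ==
[[15,4],[30,0]]
[[5,5],[10,0],[15,4],[30,0]]
[[5,5],[10,0],[12,20],[30,0]]
[[3,1],[5,5],[10,1],[12,20],[30,0]]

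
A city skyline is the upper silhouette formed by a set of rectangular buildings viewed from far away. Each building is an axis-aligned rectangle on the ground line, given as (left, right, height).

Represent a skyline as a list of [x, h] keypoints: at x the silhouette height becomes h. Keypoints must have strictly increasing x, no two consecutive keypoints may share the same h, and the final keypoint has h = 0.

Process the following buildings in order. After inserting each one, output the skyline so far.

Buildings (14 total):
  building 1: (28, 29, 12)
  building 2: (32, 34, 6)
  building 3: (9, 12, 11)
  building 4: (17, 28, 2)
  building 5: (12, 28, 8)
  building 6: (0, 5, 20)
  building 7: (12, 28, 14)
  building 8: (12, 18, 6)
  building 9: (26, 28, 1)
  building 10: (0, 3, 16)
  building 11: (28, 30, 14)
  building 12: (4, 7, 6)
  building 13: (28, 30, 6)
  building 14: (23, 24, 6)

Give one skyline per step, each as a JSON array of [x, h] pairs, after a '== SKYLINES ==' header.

== SKYLINES ==
[[28,12],[29,0]]
[[28,12],[29,0],[32,6],[34,0]]
[[9,11],[12,0],[28,12],[29,0],[32,6],[34,0]]
[[9,11],[12,0],[17,2],[28,12],[29,0],[32,6],[34,0]]
[[9,11],[12,8],[28,12],[29,0],[32,6],[34,0]]
[[0,20],[5,0],[9,11],[12,8],[28,12],[29,0],[32,6],[34,0]]
[[0,20],[5,0],[9,11],[12,14],[28,12],[29,0],[32,6],[34,0]]
[[0,20],[5,0],[9,11],[12,14],[28,12],[29,0],[32,6],[34,0]]
[[0,20],[5,0],[9,11],[12,14],[28,12],[29,0],[32,6],[34,0]]
[[0,20],[5,0],[9,11],[12,14],[28,12],[29,0],[32,6],[34,0]]
[[0,20],[5,0],[9,11],[12,14],[30,0],[32,6],[34,0]]
[[0,20],[5,6],[7,0],[9,11],[12,14],[30,0],[32,6],[34,0]]
[[0,20],[5,6],[7,0],[9,11],[12,14],[30,0],[32,6],[34,0]]
[[0,20],[5,6],[7,0],[9,11],[12,14],[30,0],[32,6],[34,0]]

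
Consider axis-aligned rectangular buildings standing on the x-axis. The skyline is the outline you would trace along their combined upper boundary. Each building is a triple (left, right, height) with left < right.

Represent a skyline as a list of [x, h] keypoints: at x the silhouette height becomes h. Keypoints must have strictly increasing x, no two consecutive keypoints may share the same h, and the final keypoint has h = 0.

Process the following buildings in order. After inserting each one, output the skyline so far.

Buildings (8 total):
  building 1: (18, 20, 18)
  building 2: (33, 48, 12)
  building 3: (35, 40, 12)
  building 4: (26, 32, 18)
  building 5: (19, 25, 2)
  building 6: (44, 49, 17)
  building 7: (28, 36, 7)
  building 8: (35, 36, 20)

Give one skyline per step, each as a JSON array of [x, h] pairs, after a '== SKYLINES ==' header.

== SKYLINES ==
[[18,18],[20,0]]
[[18,18],[20,0],[33,12],[48,0]]
[[18,18],[20,0],[33,12],[48,0]]
[[18,18],[20,0],[26,18],[32,0],[33,12],[48,0]]
[[18,18],[20,2],[25,0],[26,18],[32,0],[33,12],[48,0]]
[[18,18],[20,2],[25,0],[26,18],[32,0],[33,12],[44,17],[49,0]]
[[18,18],[20,2],[25,0],[26,18],[32,7],[33,12],[44,17],[49,0]]
[[18,18],[20,2],[25,0],[26,18],[32,7],[33,12],[35,20],[36,12],[44,17],[49,0]]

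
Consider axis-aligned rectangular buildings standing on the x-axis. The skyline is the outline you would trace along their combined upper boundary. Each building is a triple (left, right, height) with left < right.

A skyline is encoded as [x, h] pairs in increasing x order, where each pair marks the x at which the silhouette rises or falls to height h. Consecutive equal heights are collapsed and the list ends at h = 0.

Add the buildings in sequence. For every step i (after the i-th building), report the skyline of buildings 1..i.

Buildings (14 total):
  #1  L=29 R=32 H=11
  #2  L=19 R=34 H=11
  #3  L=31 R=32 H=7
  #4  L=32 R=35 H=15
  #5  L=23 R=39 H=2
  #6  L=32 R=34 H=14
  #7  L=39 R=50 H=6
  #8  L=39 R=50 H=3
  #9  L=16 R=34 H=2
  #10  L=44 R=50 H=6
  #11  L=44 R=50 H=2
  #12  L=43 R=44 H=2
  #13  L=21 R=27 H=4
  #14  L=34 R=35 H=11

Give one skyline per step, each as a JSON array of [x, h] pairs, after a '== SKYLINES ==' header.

== SKYLINES ==
[[29,11],[32,0]]
[[19,11],[34,0]]
[[19,11],[34,0]]
[[19,11],[32,15],[35,0]]
[[19,11],[32,15],[35,2],[39,0]]
[[19,11],[32,15],[35,2],[39,0]]
[[19,11],[32,15],[35,2],[39,6],[50,0]]
[[19,11],[32,15],[35,2],[39,6],[50,0]]
[[16,2],[19,11],[32,15],[35,2],[39,6],[50,0]]
[[16,2],[19,11],[32,15],[35,2],[39,6],[50,0]]
[[16,2],[19,11],[32,15],[35,2],[39,6],[50,0]]
[[16,2],[19,11],[32,15],[35,2],[39,6],[50,0]]
[[16,2],[19,11],[32,15],[35,2],[39,6],[50,0]]
[[16,2],[19,11],[32,15],[35,2],[39,6],[50,0]]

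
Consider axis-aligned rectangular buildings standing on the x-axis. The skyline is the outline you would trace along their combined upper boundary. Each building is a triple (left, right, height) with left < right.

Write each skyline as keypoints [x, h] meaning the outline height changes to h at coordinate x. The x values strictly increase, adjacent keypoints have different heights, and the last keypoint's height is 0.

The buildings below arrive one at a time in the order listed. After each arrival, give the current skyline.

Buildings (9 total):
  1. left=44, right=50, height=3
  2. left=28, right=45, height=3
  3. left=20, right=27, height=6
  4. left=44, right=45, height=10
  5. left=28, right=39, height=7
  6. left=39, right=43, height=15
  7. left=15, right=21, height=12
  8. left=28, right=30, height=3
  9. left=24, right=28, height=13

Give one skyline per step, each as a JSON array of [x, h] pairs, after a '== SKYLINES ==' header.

== SKYLINES ==
[[44,3],[50,0]]
[[28,3],[50,0]]
[[20,6],[27,0],[28,3],[50,0]]
[[20,6],[27,0],[28,3],[44,10],[45,3],[50,0]]
[[20,6],[27,0],[28,7],[39,3],[44,10],[45,3],[50,0]]
[[20,6],[27,0],[28,7],[39,15],[43,3],[44,10],[45,3],[50,0]]
[[15,12],[21,6],[27,0],[28,7],[39,15],[43,3],[44,10],[45,3],[50,0]]
[[15,12],[21,6],[27,0],[28,7],[39,15],[43,3],[44,10],[45,3],[50,0]]
[[15,12],[21,6],[24,13],[28,7],[39,15],[43,3],[44,10],[45,3],[50,0]]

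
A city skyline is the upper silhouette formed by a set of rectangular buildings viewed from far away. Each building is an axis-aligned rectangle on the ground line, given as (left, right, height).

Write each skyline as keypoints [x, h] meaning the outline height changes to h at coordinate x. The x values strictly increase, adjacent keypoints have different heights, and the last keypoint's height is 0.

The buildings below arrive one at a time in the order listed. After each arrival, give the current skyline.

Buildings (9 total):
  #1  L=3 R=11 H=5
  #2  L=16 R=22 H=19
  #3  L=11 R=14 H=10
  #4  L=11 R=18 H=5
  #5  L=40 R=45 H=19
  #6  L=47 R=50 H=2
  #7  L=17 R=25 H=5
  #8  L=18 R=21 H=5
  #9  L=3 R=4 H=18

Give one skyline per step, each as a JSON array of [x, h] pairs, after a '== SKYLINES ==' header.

== SKYLINES ==
[[3,5],[11,0]]
[[3,5],[11,0],[16,19],[22,0]]
[[3,5],[11,10],[14,0],[16,19],[22,0]]
[[3,5],[11,10],[14,5],[16,19],[22,0]]
[[3,5],[11,10],[14,5],[16,19],[22,0],[40,19],[45,0]]
[[3,5],[11,10],[14,5],[16,19],[22,0],[40,19],[45,0],[47,2],[50,0]]
[[3,5],[11,10],[14,5],[16,19],[22,5],[25,0],[40,19],[45,0],[47,2],[50,0]]
[[3,5],[11,10],[14,5],[16,19],[22,5],[25,0],[40,19],[45,0],[47,2],[50,0]]
[[3,18],[4,5],[11,10],[14,5],[16,19],[22,5],[25,0],[40,19],[45,0],[47,2],[50,0]]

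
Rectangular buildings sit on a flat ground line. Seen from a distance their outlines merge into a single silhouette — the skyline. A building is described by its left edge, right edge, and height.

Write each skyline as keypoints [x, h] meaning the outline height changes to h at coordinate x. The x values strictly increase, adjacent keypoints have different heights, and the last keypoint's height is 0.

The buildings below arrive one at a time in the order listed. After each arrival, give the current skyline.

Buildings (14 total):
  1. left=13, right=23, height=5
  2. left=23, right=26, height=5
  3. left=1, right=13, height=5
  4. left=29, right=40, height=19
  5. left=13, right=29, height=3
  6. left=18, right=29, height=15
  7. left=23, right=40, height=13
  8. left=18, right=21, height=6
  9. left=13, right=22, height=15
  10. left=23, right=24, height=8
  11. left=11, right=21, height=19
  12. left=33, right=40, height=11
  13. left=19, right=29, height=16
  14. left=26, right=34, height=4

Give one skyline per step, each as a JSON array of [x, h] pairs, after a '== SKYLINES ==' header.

== SKYLINES ==
[[13,5],[23,0]]
[[13,5],[26,0]]
[[1,5],[26,0]]
[[1,5],[26,0],[29,19],[40,0]]
[[1,5],[26,3],[29,19],[40,0]]
[[1,5],[18,15],[29,19],[40,0]]
[[1,5],[18,15],[29,19],[40,0]]
[[1,5],[18,15],[29,19],[40,0]]
[[1,5],[13,15],[29,19],[40,0]]
[[1,5],[13,15],[29,19],[40,0]]
[[1,5],[11,19],[21,15],[29,19],[40,0]]
[[1,5],[11,19],[21,15],[29,19],[40,0]]
[[1,5],[11,19],[21,16],[29,19],[40,0]]
[[1,5],[11,19],[21,16],[29,19],[40,0]]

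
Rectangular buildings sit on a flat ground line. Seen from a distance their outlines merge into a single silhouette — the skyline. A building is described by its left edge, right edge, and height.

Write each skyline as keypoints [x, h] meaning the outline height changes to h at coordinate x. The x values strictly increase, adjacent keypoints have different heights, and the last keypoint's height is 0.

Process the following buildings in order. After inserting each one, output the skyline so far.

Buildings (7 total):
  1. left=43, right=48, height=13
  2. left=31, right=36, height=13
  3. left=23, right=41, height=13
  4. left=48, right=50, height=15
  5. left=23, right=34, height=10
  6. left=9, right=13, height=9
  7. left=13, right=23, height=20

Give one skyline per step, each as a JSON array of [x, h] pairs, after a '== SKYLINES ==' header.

== SKYLINES ==
[[43,13],[48,0]]
[[31,13],[36,0],[43,13],[48,0]]
[[23,13],[41,0],[43,13],[48,0]]
[[23,13],[41,0],[43,13],[48,15],[50,0]]
[[23,13],[41,0],[43,13],[48,15],[50,0]]
[[9,9],[13,0],[23,13],[41,0],[43,13],[48,15],[50,0]]
[[9,9],[13,20],[23,13],[41,0],[43,13],[48,15],[50,0]]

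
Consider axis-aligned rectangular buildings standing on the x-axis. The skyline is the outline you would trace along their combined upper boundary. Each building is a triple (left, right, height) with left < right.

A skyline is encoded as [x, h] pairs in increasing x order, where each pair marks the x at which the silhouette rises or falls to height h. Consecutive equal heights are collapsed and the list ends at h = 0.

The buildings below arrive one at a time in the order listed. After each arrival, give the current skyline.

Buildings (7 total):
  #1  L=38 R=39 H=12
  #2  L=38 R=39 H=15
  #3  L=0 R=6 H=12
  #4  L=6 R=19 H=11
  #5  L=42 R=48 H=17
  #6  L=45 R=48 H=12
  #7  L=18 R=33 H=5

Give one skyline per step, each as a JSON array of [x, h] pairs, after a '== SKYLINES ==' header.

== SKYLINES ==
[[38,12],[39,0]]
[[38,15],[39,0]]
[[0,12],[6,0],[38,15],[39,0]]
[[0,12],[6,11],[19,0],[38,15],[39,0]]
[[0,12],[6,11],[19,0],[38,15],[39,0],[42,17],[48,0]]
[[0,12],[6,11],[19,0],[38,15],[39,0],[42,17],[48,0]]
[[0,12],[6,11],[19,5],[33,0],[38,15],[39,0],[42,17],[48,0]]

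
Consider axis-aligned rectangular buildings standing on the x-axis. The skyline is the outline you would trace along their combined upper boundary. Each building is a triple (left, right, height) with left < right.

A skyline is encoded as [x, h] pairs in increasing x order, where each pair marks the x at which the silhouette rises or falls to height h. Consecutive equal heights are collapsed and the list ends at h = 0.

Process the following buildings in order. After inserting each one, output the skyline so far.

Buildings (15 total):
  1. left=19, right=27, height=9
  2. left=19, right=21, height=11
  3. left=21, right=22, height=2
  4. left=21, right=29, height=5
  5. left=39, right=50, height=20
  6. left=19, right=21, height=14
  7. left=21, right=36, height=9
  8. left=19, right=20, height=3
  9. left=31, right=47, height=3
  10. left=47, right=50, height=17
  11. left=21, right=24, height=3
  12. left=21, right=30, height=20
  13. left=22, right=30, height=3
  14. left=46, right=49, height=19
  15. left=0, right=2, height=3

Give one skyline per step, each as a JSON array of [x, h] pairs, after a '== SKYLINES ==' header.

== SKYLINES ==
[[19,9],[27,0]]
[[19,11],[21,9],[27,0]]
[[19,11],[21,9],[27,0]]
[[19,11],[21,9],[27,5],[29,0]]
[[19,11],[21,9],[27,5],[29,0],[39,20],[50,0]]
[[19,14],[21,9],[27,5],[29,0],[39,20],[50,0]]
[[19,14],[21,9],[36,0],[39,20],[50,0]]
[[19,14],[21,9],[36,0],[39,20],[50,0]]
[[19,14],[21,9],[36,3],[39,20],[50,0]]
[[19,14],[21,9],[36,3],[39,20],[50,0]]
[[19,14],[21,9],[36,3],[39,20],[50,0]]
[[19,14],[21,20],[30,9],[36,3],[39,20],[50,0]]
[[19,14],[21,20],[30,9],[36,3],[39,20],[50,0]]
[[19,14],[21,20],[30,9],[36,3],[39,20],[50,0]]
[[0,3],[2,0],[19,14],[21,20],[30,9],[36,3],[39,20],[50,0]]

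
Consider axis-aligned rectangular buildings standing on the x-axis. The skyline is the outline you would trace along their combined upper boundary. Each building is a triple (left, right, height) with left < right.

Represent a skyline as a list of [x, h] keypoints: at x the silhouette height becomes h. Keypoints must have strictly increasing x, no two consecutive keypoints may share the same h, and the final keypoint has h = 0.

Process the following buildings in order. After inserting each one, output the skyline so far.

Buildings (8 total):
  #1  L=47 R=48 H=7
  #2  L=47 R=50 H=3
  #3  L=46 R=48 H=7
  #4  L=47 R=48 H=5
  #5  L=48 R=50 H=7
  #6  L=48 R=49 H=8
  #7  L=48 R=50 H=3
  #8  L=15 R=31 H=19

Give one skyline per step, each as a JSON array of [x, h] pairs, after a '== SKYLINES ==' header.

== SKYLINES ==
[[47,7],[48,0]]
[[47,7],[48,3],[50,0]]
[[46,7],[48,3],[50,0]]
[[46,7],[48,3],[50,0]]
[[46,7],[50,0]]
[[46,7],[48,8],[49,7],[50,0]]
[[46,7],[48,8],[49,7],[50,0]]
[[15,19],[31,0],[46,7],[48,8],[49,7],[50,0]]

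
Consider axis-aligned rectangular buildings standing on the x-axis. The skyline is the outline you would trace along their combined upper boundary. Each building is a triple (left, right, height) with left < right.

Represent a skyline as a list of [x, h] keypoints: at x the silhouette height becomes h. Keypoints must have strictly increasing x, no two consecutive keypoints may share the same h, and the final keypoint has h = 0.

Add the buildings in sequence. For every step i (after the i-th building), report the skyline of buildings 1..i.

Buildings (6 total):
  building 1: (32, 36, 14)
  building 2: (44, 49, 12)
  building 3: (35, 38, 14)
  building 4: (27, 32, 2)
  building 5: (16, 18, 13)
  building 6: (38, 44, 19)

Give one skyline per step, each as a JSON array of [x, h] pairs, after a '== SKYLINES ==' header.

== SKYLINES ==
[[32,14],[36,0]]
[[32,14],[36,0],[44,12],[49,0]]
[[32,14],[38,0],[44,12],[49,0]]
[[27,2],[32,14],[38,0],[44,12],[49,0]]
[[16,13],[18,0],[27,2],[32,14],[38,0],[44,12],[49,0]]
[[16,13],[18,0],[27,2],[32,14],[38,19],[44,12],[49,0]]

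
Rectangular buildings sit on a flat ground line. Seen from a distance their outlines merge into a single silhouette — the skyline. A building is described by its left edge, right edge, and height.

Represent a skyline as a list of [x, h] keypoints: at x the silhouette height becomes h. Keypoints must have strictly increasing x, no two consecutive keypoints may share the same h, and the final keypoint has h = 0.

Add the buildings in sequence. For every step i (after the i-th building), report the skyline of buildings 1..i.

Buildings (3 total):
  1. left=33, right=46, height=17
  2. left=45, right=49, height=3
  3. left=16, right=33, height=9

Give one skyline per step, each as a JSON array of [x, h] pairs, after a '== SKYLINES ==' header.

== SKYLINES ==
[[33,17],[46,0]]
[[33,17],[46,3],[49,0]]
[[16,9],[33,17],[46,3],[49,0]]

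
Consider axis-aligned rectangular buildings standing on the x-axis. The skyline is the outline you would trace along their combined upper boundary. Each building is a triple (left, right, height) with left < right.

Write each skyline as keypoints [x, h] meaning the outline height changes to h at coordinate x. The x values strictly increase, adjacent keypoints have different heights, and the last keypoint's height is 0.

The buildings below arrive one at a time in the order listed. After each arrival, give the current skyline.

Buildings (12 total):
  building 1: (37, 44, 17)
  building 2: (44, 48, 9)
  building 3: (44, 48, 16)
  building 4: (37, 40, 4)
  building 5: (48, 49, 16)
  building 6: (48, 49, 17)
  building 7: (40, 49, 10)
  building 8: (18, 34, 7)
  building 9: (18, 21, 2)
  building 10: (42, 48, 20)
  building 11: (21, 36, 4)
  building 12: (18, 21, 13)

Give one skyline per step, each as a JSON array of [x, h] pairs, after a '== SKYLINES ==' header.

== SKYLINES ==
[[37,17],[44,0]]
[[37,17],[44,9],[48,0]]
[[37,17],[44,16],[48,0]]
[[37,17],[44,16],[48,0]]
[[37,17],[44,16],[49,0]]
[[37,17],[44,16],[48,17],[49,0]]
[[37,17],[44,16],[48,17],[49,0]]
[[18,7],[34,0],[37,17],[44,16],[48,17],[49,0]]
[[18,7],[34,0],[37,17],[44,16],[48,17],[49,0]]
[[18,7],[34,0],[37,17],[42,20],[48,17],[49,0]]
[[18,7],[34,4],[36,0],[37,17],[42,20],[48,17],[49,0]]
[[18,13],[21,7],[34,4],[36,0],[37,17],[42,20],[48,17],[49,0]]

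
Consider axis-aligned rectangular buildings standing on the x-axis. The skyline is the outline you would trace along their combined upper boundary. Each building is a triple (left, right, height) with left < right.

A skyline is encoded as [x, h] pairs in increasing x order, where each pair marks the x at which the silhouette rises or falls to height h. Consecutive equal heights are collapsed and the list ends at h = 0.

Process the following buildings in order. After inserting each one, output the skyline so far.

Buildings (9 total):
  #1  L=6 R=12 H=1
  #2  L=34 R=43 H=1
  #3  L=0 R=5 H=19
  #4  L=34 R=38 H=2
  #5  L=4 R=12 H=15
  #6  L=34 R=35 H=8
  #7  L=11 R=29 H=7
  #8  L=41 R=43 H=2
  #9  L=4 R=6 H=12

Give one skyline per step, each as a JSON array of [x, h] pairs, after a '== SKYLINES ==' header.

== SKYLINES ==
[[6,1],[12,0]]
[[6,1],[12,0],[34,1],[43,0]]
[[0,19],[5,0],[6,1],[12,0],[34,1],[43,0]]
[[0,19],[5,0],[6,1],[12,0],[34,2],[38,1],[43,0]]
[[0,19],[5,15],[12,0],[34,2],[38,1],[43,0]]
[[0,19],[5,15],[12,0],[34,8],[35,2],[38,1],[43,0]]
[[0,19],[5,15],[12,7],[29,0],[34,8],[35,2],[38,1],[43,0]]
[[0,19],[5,15],[12,7],[29,0],[34,8],[35,2],[38,1],[41,2],[43,0]]
[[0,19],[5,15],[12,7],[29,0],[34,8],[35,2],[38,1],[41,2],[43,0]]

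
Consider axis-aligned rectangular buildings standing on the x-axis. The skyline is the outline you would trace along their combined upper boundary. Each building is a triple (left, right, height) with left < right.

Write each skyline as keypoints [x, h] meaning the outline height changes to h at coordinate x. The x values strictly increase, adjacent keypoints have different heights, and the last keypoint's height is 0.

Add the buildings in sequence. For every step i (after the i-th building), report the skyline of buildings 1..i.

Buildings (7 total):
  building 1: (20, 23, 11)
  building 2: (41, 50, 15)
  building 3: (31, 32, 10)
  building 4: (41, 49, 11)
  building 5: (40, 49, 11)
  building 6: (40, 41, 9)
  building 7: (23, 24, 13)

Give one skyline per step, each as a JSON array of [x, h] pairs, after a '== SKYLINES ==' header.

== SKYLINES ==
[[20,11],[23,0]]
[[20,11],[23,0],[41,15],[50,0]]
[[20,11],[23,0],[31,10],[32,0],[41,15],[50,0]]
[[20,11],[23,0],[31,10],[32,0],[41,15],[50,0]]
[[20,11],[23,0],[31,10],[32,0],[40,11],[41,15],[50,0]]
[[20,11],[23,0],[31,10],[32,0],[40,11],[41,15],[50,0]]
[[20,11],[23,13],[24,0],[31,10],[32,0],[40,11],[41,15],[50,0]]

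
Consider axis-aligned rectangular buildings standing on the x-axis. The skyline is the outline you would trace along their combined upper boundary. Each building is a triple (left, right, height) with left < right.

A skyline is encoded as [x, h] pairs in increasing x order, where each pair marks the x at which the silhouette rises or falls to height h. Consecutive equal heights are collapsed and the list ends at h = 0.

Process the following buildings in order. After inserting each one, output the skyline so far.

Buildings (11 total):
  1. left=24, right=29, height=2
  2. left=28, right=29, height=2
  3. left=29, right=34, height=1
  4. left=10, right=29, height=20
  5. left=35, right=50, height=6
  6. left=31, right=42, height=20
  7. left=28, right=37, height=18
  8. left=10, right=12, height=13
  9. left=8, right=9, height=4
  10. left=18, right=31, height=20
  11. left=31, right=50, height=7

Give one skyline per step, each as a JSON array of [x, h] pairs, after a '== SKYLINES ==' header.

== SKYLINES ==
[[24,2],[29,0]]
[[24,2],[29,0]]
[[24,2],[29,1],[34,0]]
[[10,20],[29,1],[34,0]]
[[10,20],[29,1],[34,0],[35,6],[50,0]]
[[10,20],[29,1],[31,20],[42,6],[50,0]]
[[10,20],[29,18],[31,20],[42,6],[50,0]]
[[10,20],[29,18],[31,20],[42,6],[50,0]]
[[8,4],[9,0],[10,20],[29,18],[31,20],[42,6],[50,0]]
[[8,4],[9,0],[10,20],[42,6],[50,0]]
[[8,4],[9,0],[10,20],[42,7],[50,0]]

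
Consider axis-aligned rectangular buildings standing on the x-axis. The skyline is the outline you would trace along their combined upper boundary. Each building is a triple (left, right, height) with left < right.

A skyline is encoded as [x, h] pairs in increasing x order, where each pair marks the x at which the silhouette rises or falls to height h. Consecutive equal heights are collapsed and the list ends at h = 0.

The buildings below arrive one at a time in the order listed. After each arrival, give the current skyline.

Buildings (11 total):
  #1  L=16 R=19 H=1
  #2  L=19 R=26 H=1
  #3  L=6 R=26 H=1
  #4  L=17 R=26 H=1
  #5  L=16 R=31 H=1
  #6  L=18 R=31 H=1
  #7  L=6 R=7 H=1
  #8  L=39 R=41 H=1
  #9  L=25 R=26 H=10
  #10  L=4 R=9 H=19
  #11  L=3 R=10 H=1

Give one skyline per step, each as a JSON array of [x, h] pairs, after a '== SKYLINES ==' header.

== SKYLINES ==
[[16,1],[19,0]]
[[16,1],[26,0]]
[[6,1],[26,0]]
[[6,1],[26,0]]
[[6,1],[31,0]]
[[6,1],[31,0]]
[[6,1],[31,0]]
[[6,1],[31,0],[39,1],[41,0]]
[[6,1],[25,10],[26,1],[31,0],[39,1],[41,0]]
[[4,19],[9,1],[25,10],[26,1],[31,0],[39,1],[41,0]]
[[3,1],[4,19],[9,1],[25,10],[26,1],[31,0],[39,1],[41,0]]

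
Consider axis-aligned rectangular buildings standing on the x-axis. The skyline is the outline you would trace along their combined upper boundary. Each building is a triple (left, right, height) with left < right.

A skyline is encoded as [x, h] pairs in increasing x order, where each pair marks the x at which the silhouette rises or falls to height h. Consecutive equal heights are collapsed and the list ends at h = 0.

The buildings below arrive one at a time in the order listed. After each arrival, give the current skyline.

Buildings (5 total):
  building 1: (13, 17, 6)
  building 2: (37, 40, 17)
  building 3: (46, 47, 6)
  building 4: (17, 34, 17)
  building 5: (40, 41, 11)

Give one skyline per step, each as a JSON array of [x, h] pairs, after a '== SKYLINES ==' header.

== SKYLINES ==
[[13,6],[17,0]]
[[13,6],[17,0],[37,17],[40,0]]
[[13,6],[17,0],[37,17],[40,0],[46,6],[47,0]]
[[13,6],[17,17],[34,0],[37,17],[40,0],[46,6],[47,0]]
[[13,6],[17,17],[34,0],[37,17],[40,11],[41,0],[46,6],[47,0]]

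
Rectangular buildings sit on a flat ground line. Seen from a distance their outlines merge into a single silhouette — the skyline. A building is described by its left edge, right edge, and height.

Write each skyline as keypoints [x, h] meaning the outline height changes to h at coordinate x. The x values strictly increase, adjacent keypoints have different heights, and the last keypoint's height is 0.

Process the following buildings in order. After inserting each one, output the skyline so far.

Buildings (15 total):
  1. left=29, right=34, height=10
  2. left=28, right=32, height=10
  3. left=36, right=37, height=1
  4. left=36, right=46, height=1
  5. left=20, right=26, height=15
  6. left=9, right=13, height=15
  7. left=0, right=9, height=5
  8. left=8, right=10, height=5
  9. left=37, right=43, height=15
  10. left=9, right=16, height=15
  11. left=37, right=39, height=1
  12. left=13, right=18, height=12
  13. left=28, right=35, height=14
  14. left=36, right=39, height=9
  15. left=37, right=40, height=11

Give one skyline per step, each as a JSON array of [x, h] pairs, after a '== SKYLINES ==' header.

== SKYLINES ==
[[29,10],[34,0]]
[[28,10],[34,0]]
[[28,10],[34,0],[36,1],[37,0]]
[[28,10],[34,0],[36,1],[46,0]]
[[20,15],[26,0],[28,10],[34,0],[36,1],[46,0]]
[[9,15],[13,0],[20,15],[26,0],[28,10],[34,0],[36,1],[46,0]]
[[0,5],[9,15],[13,0],[20,15],[26,0],[28,10],[34,0],[36,1],[46,0]]
[[0,5],[9,15],[13,0],[20,15],[26,0],[28,10],[34,0],[36,1],[46,0]]
[[0,5],[9,15],[13,0],[20,15],[26,0],[28,10],[34,0],[36,1],[37,15],[43,1],[46,0]]
[[0,5],[9,15],[16,0],[20,15],[26,0],[28,10],[34,0],[36,1],[37,15],[43,1],[46,0]]
[[0,5],[9,15],[16,0],[20,15],[26,0],[28,10],[34,0],[36,1],[37,15],[43,1],[46,0]]
[[0,5],[9,15],[16,12],[18,0],[20,15],[26,0],[28,10],[34,0],[36,1],[37,15],[43,1],[46,0]]
[[0,5],[9,15],[16,12],[18,0],[20,15],[26,0],[28,14],[35,0],[36,1],[37,15],[43,1],[46,0]]
[[0,5],[9,15],[16,12],[18,0],[20,15],[26,0],[28,14],[35,0],[36,9],[37,15],[43,1],[46,0]]
[[0,5],[9,15],[16,12],[18,0],[20,15],[26,0],[28,14],[35,0],[36,9],[37,15],[43,1],[46,0]]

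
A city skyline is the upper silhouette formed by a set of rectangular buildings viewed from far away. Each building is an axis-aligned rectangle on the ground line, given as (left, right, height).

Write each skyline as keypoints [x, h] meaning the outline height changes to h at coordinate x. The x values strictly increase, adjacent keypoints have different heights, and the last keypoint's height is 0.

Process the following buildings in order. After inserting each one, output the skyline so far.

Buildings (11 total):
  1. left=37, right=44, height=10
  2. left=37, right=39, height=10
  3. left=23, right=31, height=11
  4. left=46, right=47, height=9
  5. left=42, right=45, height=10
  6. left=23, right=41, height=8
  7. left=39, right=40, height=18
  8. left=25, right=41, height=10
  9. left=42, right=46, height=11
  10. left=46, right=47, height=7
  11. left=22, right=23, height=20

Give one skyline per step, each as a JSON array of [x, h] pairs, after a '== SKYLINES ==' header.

== SKYLINES ==
[[37,10],[44,0]]
[[37,10],[44,0]]
[[23,11],[31,0],[37,10],[44,0]]
[[23,11],[31,0],[37,10],[44,0],[46,9],[47,0]]
[[23,11],[31,0],[37,10],[45,0],[46,9],[47,0]]
[[23,11],[31,8],[37,10],[45,0],[46,9],[47,0]]
[[23,11],[31,8],[37,10],[39,18],[40,10],[45,0],[46,9],[47,0]]
[[23,11],[31,10],[39,18],[40,10],[45,0],[46,9],[47,0]]
[[23,11],[31,10],[39,18],[40,10],[42,11],[46,9],[47,0]]
[[23,11],[31,10],[39,18],[40,10],[42,11],[46,9],[47,0]]
[[22,20],[23,11],[31,10],[39,18],[40,10],[42,11],[46,9],[47,0]]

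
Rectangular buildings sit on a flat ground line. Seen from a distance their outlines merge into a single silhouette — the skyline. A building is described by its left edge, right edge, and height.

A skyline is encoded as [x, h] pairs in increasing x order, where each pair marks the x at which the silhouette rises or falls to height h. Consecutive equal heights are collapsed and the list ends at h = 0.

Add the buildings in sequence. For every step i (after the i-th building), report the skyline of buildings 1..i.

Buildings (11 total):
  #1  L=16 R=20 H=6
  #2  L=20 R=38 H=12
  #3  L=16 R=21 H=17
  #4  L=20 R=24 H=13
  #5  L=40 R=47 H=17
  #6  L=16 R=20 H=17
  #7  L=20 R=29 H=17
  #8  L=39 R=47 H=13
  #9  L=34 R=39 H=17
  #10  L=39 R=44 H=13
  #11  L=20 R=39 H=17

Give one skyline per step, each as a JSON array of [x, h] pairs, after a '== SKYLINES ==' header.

== SKYLINES ==
[[16,6],[20,0]]
[[16,6],[20,12],[38,0]]
[[16,17],[21,12],[38,0]]
[[16,17],[21,13],[24,12],[38,0]]
[[16,17],[21,13],[24,12],[38,0],[40,17],[47,0]]
[[16,17],[21,13],[24,12],[38,0],[40,17],[47,0]]
[[16,17],[29,12],[38,0],[40,17],[47,0]]
[[16,17],[29,12],[38,0],[39,13],[40,17],[47,0]]
[[16,17],[29,12],[34,17],[39,13],[40,17],[47,0]]
[[16,17],[29,12],[34,17],[39,13],[40,17],[47,0]]
[[16,17],[39,13],[40,17],[47,0]]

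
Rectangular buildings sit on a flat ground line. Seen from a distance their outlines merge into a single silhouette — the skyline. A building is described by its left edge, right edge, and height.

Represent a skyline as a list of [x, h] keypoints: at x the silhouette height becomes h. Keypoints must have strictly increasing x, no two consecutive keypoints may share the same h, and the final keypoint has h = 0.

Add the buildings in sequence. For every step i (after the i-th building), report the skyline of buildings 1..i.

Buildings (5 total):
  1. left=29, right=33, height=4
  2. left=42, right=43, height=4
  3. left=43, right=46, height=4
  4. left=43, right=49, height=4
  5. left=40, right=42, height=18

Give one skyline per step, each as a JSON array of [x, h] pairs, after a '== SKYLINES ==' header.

== SKYLINES ==
[[29,4],[33,0]]
[[29,4],[33,0],[42,4],[43,0]]
[[29,4],[33,0],[42,4],[46,0]]
[[29,4],[33,0],[42,4],[49,0]]
[[29,4],[33,0],[40,18],[42,4],[49,0]]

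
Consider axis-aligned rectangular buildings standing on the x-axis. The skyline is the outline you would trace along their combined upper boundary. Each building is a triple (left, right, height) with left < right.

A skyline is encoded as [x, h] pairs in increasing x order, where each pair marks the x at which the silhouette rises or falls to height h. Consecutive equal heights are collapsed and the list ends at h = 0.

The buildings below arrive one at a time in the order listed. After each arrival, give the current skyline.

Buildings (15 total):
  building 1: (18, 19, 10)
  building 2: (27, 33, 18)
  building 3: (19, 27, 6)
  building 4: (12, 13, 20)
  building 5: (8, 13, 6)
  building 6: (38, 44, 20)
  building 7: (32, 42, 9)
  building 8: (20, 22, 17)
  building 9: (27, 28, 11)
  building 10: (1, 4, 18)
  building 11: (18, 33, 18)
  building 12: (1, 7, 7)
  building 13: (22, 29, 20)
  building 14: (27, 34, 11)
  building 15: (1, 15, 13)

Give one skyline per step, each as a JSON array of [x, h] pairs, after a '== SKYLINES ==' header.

== SKYLINES ==
[[18,10],[19,0]]
[[18,10],[19,0],[27,18],[33,0]]
[[18,10],[19,6],[27,18],[33,0]]
[[12,20],[13,0],[18,10],[19,6],[27,18],[33,0]]
[[8,6],[12,20],[13,0],[18,10],[19,6],[27,18],[33,0]]
[[8,6],[12,20],[13,0],[18,10],[19,6],[27,18],[33,0],[38,20],[44,0]]
[[8,6],[12,20],[13,0],[18,10],[19,6],[27,18],[33,9],[38,20],[44,0]]
[[8,6],[12,20],[13,0],[18,10],[19,6],[20,17],[22,6],[27,18],[33,9],[38,20],[44,0]]
[[8,6],[12,20],[13,0],[18,10],[19,6],[20,17],[22,6],[27,18],[33,9],[38,20],[44,0]]
[[1,18],[4,0],[8,6],[12,20],[13,0],[18,10],[19,6],[20,17],[22,6],[27,18],[33,9],[38,20],[44,0]]
[[1,18],[4,0],[8,6],[12,20],[13,0],[18,18],[33,9],[38,20],[44,0]]
[[1,18],[4,7],[7,0],[8,6],[12,20],[13,0],[18,18],[33,9],[38,20],[44,0]]
[[1,18],[4,7],[7,0],[8,6],[12,20],[13,0],[18,18],[22,20],[29,18],[33,9],[38,20],[44,0]]
[[1,18],[4,7],[7,0],[8,6],[12,20],[13,0],[18,18],[22,20],[29,18],[33,11],[34,9],[38,20],[44,0]]
[[1,18],[4,13],[12,20],[13,13],[15,0],[18,18],[22,20],[29,18],[33,11],[34,9],[38,20],[44,0]]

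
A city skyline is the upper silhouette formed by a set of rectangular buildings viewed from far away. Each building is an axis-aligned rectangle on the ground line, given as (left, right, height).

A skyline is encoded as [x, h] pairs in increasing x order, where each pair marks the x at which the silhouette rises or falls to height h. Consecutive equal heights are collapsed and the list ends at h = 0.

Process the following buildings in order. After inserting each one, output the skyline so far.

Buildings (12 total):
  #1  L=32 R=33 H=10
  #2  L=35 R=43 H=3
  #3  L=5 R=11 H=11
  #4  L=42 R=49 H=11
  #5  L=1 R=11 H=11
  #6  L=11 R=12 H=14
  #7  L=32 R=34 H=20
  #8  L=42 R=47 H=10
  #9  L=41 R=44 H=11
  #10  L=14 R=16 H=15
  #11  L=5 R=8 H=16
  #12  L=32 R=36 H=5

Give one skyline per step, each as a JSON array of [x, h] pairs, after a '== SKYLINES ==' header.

== SKYLINES ==
[[32,10],[33,0]]
[[32,10],[33,0],[35,3],[43,0]]
[[5,11],[11,0],[32,10],[33,0],[35,3],[43,0]]
[[5,11],[11,0],[32,10],[33,0],[35,3],[42,11],[49,0]]
[[1,11],[11,0],[32,10],[33,0],[35,3],[42,11],[49,0]]
[[1,11],[11,14],[12,0],[32,10],[33,0],[35,3],[42,11],[49,0]]
[[1,11],[11,14],[12,0],[32,20],[34,0],[35,3],[42,11],[49,0]]
[[1,11],[11,14],[12,0],[32,20],[34,0],[35,3],[42,11],[49,0]]
[[1,11],[11,14],[12,0],[32,20],[34,0],[35,3],[41,11],[49,0]]
[[1,11],[11,14],[12,0],[14,15],[16,0],[32,20],[34,0],[35,3],[41,11],[49,0]]
[[1,11],[5,16],[8,11],[11,14],[12,0],[14,15],[16,0],[32,20],[34,0],[35,3],[41,11],[49,0]]
[[1,11],[5,16],[8,11],[11,14],[12,0],[14,15],[16,0],[32,20],[34,5],[36,3],[41,11],[49,0]]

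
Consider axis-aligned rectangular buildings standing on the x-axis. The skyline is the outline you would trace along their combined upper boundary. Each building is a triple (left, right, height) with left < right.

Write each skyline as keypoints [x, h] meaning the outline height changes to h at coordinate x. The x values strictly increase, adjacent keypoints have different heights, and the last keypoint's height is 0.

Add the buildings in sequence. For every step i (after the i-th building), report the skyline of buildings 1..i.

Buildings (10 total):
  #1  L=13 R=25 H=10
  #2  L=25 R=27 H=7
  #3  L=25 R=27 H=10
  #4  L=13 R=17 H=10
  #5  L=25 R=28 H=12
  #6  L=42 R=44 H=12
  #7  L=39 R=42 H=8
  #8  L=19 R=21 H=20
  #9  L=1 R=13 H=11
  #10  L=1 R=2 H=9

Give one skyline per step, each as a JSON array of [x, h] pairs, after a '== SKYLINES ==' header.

== SKYLINES ==
[[13,10],[25,0]]
[[13,10],[25,7],[27,0]]
[[13,10],[27,0]]
[[13,10],[27,0]]
[[13,10],[25,12],[28,0]]
[[13,10],[25,12],[28,0],[42,12],[44,0]]
[[13,10],[25,12],[28,0],[39,8],[42,12],[44,0]]
[[13,10],[19,20],[21,10],[25,12],[28,0],[39,8],[42,12],[44,0]]
[[1,11],[13,10],[19,20],[21,10],[25,12],[28,0],[39,8],[42,12],[44,0]]
[[1,11],[13,10],[19,20],[21,10],[25,12],[28,0],[39,8],[42,12],[44,0]]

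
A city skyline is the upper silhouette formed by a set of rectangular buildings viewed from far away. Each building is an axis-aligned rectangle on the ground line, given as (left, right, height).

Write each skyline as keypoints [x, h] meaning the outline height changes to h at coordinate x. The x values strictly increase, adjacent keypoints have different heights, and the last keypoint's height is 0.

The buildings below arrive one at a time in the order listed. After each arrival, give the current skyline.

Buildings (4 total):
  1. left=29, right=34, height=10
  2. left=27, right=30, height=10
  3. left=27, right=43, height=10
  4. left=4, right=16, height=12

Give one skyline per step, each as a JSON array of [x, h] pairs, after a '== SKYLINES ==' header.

== SKYLINES ==
[[29,10],[34,0]]
[[27,10],[34,0]]
[[27,10],[43,0]]
[[4,12],[16,0],[27,10],[43,0]]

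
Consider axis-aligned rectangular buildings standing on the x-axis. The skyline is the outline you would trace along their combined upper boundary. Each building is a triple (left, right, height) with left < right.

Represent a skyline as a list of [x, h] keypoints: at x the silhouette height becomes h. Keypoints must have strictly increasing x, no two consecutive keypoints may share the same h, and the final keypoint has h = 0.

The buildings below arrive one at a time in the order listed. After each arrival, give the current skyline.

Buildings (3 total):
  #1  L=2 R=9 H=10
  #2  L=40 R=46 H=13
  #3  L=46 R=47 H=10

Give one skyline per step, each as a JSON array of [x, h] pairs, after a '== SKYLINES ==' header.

== SKYLINES ==
[[2,10],[9,0]]
[[2,10],[9,0],[40,13],[46,0]]
[[2,10],[9,0],[40,13],[46,10],[47,0]]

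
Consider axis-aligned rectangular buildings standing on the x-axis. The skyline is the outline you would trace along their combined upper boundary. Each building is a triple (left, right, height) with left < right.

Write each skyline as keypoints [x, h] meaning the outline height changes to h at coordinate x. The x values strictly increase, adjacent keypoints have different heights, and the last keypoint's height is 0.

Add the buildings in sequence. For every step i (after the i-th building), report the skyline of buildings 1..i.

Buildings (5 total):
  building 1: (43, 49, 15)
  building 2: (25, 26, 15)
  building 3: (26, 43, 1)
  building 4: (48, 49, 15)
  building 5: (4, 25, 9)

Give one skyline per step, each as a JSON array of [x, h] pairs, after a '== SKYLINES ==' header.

== SKYLINES ==
[[43,15],[49,0]]
[[25,15],[26,0],[43,15],[49,0]]
[[25,15],[26,1],[43,15],[49,0]]
[[25,15],[26,1],[43,15],[49,0]]
[[4,9],[25,15],[26,1],[43,15],[49,0]]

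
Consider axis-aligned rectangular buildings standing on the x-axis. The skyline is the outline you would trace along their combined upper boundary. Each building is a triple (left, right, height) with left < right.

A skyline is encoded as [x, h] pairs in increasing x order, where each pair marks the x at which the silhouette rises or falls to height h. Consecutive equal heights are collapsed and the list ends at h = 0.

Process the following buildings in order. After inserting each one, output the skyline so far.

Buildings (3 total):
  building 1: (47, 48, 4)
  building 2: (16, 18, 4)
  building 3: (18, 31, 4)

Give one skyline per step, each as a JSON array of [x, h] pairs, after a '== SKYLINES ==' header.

== SKYLINES ==
[[47,4],[48,0]]
[[16,4],[18,0],[47,4],[48,0]]
[[16,4],[31,0],[47,4],[48,0]]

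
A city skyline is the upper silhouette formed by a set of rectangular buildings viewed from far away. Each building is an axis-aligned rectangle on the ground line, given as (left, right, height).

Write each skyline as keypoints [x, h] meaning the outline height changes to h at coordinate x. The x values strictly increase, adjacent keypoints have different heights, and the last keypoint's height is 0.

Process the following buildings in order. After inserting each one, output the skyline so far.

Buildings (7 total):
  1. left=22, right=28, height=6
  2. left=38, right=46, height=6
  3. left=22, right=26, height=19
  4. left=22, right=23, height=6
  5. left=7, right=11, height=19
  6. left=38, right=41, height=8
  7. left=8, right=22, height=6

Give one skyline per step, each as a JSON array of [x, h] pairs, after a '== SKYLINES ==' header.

== SKYLINES ==
[[22,6],[28,0]]
[[22,6],[28,0],[38,6],[46,0]]
[[22,19],[26,6],[28,0],[38,6],[46,0]]
[[22,19],[26,6],[28,0],[38,6],[46,0]]
[[7,19],[11,0],[22,19],[26,6],[28,0],[38,6],[46,0]]
[[7,19],[11,0],[22,19],[26,6],[28,0],[38,8],[41,6],[46,0]]
[[7,19],[11,6],[22,19],[26,6],[28,0],[38,8],[41,6],[46,0]]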